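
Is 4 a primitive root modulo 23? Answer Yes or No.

φ(23) = 23 − 1 = 22 = 2 · 11.
Test 4^(22/q) mod 23 for each prime factor q of 22:
4^11 ≡ 1 (mod 23)  [q = 2: ≡ 1 ✗]
4^2 ≡ 16 (mod 23)  [q = 11: ≢ 1 ✓]
Since 4^11 ≡ 1, the order of 4 divides 11 < 22, so 4 is not a primitive root.

No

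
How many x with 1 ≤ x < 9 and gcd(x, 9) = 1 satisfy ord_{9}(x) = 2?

1

φ(9) = φ(3^2) = 3·(3−1) = 6 = 2 · 3.
(Z/9Z)^× is cyclic (|G| = 6); a cyclic group of order m has exactly φ(d) elements of each order d | m, and none otherwise.
2 | 6, and φ(2) = 2 − 1 = 1.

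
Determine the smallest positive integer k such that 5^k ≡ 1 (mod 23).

22

By Lagrange's theorem, ord_23(5) divides φ(23) = 23 − 1 = 22 = 2 · 11.
Divisors of 22: 1, 2, 11, 22.
Compute 5^d (mod 23) for the divisors d until we hit 1:
5^1 ≡ 5
5^2 ≡ 2
5^11 ≡ 22
5^22 ≡ 1
Therefore the multiplicative order of 5 modulo 23 is 22.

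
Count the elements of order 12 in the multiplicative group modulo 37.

φ(37) = 37 − 1 = 36 = 2^2 · 3^2.
Since (Z/37Z)^× is cyclic of order 36, the number of elements of order d is φ(d) when d | 36 and 0 otherwise.
12 = 2^2 · 3 divides 36, and φ(12) = 4.

4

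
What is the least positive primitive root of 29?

φ(29) = 29 − 1 = 28 = 2^2 · 7.
Test candidates g = 2, 3, … against the prime factors q ∈ {2, 7} of φ(29): g is a generator iff g^(28/q) ≢ 1 for every such q.
g = 2: 2^14 ≡ 28; 2^4 ≡ 16 — none is 1, so 2 is a primitive root.
So 2 is the smallest generator of (Z/29Z)^×.

2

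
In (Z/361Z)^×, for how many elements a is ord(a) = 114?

φ(361) = φ(19^2) = 19·(19−1) = 342 = 2 · 3^2 · 19.
In a cyclic group of order 342, there are φ(d) elements of order d for each divisor d of 342, and zero for non-divisors.
114 = 2 · 3 · 19 divides 342, and φ(114) = 36.

36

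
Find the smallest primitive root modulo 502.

11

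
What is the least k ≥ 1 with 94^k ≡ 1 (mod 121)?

The order of 94 must divide φ(121) = φ(11^2) = 11·(11−1) = 110 = 2 · 5 · 11.
Divisors of 110: 1, 2, 5, 10, 11, 22, 55, 110.
Compute 94^d (mod 121) for the divisors d until we hit 1:
94^1 ≡ 94 (mod 121)
94^2 ≡ 3 (mod 121)
94^5 ≡ 120 (mod 121)
94^10 ≡ 1 (mod 121) ✓
So ord_121(94) = 10.

10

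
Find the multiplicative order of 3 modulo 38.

18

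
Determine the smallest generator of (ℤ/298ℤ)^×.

3

φ(298) = φ(2)·φ(149) = 1·148 = 148 = 2^2 · 37.
g is a primitive root iff g^(148/q) ≢ 1 (mod 298) for each prime q ∈ {2, 37}.
g = 2: gcd(2, 298) = 2 > 1, not a unit — skip.
g = 3: 3^74 ≡ 297; 3^4 ≡ 81 — none is 1, so 3 is a primitive root.
Hence the least primitive root of 298 is 3.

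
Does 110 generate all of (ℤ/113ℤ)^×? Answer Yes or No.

Yes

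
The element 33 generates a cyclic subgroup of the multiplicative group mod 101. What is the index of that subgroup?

2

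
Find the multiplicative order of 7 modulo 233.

By Lagrange's theorem, ord_233(7) divides φ(233) = 233 − 1 = 232 = 2^3 · 29.
Divisors of 232: 1, 2, 4, 8, 29, 58, 116, 232.
Test each divisor d:
7^1 ≡ 7 (mod 233)
7^2 ≡ 49 (mod 233)
7^4 ≡ 71 (mod 233)
7^8 ≡ 148 (mod 233)
7^29 ≡ 89 (mod 233)
7^58 ≡ 232 (mod 233)
7^116 ≡ 1 (mod 233) ✓
The smallest such exponent is 116, so the order of 7 is 116.

116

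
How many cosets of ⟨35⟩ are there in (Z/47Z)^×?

1

By Lagrange's theorem, ord_47(35) divides φ(47) = 47 − 1 = 46 = 2 · 23.
Divisors of 46: 1, 2, 23, 46.
Compute 35^d (mod 47) for the divisors d until we hit 1:
35^1 ≡ 35 (mod 47)
35^2 ≡ 3 (mod 47)
35^23 ≡ 46 (mod 47)
35^46 ≡ 1 (mod 47) ✓
The order of 35 is 46, so the subgroup it generates has 46 elements.
Index = |(Z/47Z)^×| / |⟨35⟩| = 46 / 46 = 1.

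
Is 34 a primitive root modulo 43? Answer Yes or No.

Yes

φ(43) = 43 − 1 = 42 = 2 · 3 · 7.
34 is a primitive root mod 43 iff 34^(φ(43)/q) ≢ 1 for every prime q | φ(43), i.e. q ∈ {2, 3, 7}.
34^21 ≡ 42 (mod 43)  [q = 2: ≢ 1 ✓]
34^14 ≡ 6 (mod 43)  [q = 3: ≢ 1 ✓]
34^6 ≡ 4 (mod 43)  [q = 7: ≢ 1 ✓]
None equal 1, so ord_43(34) = 42: 34 is a primitive root.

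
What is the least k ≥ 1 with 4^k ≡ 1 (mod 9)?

3

Since 4 ∈ (Z/9Z)^×, its order divides φ(9) = φ(3^2) = 3·(3−1) = 6 = 2 · 3.
Divisors of 6: 1, 2, 3, 6.
Evaluate successive powers at the divisors of 6:
4^1 ≡ 4 (mod 9)
4^2 ≡ 7 (mod 9)
4^3 ≡ 1 (mod 9) ✓
Therefore the multiplicative order of 4 modulo 9 is 3.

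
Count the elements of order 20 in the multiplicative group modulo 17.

φ(17) = 17 − 1 = 16 = 2^4.
(Z/17Z)^× is cyclic (|G| = 16); a cyclic group of order m has exactly φ(d) elements of each order d | m, and none otherwise.
Since 20 ∤ 16, the count is 0.

0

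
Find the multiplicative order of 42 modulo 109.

108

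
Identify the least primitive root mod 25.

2

φ(25) = φ(5^2) = 5·(5−1) = 20 = 2^2 · 5.
Test candidates g = 2, 3, … against the prime factors q ∈ {2, 5} of φ(25): g is a generator iff g^(20/q) ≢ 1 for every such q.
g = 2: 2^10 ≡ 24; 2^4 ≡ 16 — none is 1, so 2 is a primitive root.
Hence the least primitive root of 25 is 2.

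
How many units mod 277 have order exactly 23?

φ(277) = 277 − 1 = 276 = 2^2 · 3 · 23.
(Z/277Z)^× is cyclic (|G| = 276); a cyclic group of order m has exactly φ(d) elements of each order d | m, and none otherwise.
23 | 276, and φ(23) = 23 − 1 = 22.

22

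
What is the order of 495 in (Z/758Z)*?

Since 495 ∈ (Z/758Z)^×, its order divides φ(758) = φ(2)·φ(379) = 1·378 = 378 = 2 · 3^3 · 7.
Divisors of 378: 1, 2, 3, 6, 7, 9, 14, 18, 21, 27, 42, 54, 63, 126, 189, 378.
Compute 495^d (mod 758) for the divisors d until we hit 1:
495^1 ≡ 495 (mod 758)
495^2 ≡ 191 (mod 758)
495^3 ≡ 553 (mod 758)
495^6 ≡ 335 (mod 758)
495^7 ≡ 581 (mod 758)
495^9 ≡ 303 (mod 758)
495^14 ≡ 251 (mod 758)
495^18 ≡ 91 (mod 758)
495^21 ≡ 295 (mod 758)
495^27 ≡ 285 (mod 758)
495^42 ≡ 613 (mod 758)
495^54 ≡ 119 (mod 758)
495^63 ≡ 431 (mod 758)
495^126 ≡ 51 (mod 758)
495^189 ≡ 757 (mod 758)
495^378 ≡ 1 (mod 758) ✓
Hence ord(495) = 378.

378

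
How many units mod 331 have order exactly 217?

0

φ(331) = 331 − 1 = 330 = 2 · 3 · 5 · 11.
(Z/331Z)^× is cyclic (|G| = 330); a cyclic group of order m has exactly φ(d) elements of each order d | m, and none otherwise.
Here 330 is not a multiple of 217, so there are no elements of order 217.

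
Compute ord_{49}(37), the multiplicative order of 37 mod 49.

ord(37) | φ(49) = φ(7^2) = 7·(7−1) = 42 = 2 · 3 · 7.
Divisors of 42: 1, 2, 3, 6, 7, 14, 21, 42.
Compute 37^d (mod 49) for the divisors d until we hit 1:
37^1 ≡ 37
37^2 ≡ 46
37^3 ≡ 36
37^6 ≡ 22
37^7 ≡ 30
37^14 ≡ 18
37^21 ≡ 1
The smallest such exponent is 21, so the order of 37 is 21.

21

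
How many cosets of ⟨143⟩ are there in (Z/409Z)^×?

ord(143) | φ(409) = 409 − 1 = 408 = 2^3 · 3 · 17.
Divisors of 408: 1, 2, 3, 4, 6, 8, 12, 17, 24, 34, 51, 68, 102, 136, 204, 408.
Compute 143^d (mod 409) for the divisors d until we hit 1:
143^1 ≡ 143
143^2 ≡ 408
143^3 ≡ 266
143^4 ≡ 1
The order of 143 is 4, so the subgroup it generates has 4 elements.
[(Z/409Z)^× : ⟨143⟩] = 408/4 = 102.

102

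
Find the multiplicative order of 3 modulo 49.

42

Since 3 ∈ (Z/49Z)^×, its order divides φ(49) = φ(7^2) = 7·(7−1) = 42 = 2 · 3 · 7.
Divisors of 42: 1, 2, 3, 6, 7, 14, 21, 42.
Evaluate successive powers at the divisors of 42:
3^1 ≡ 3 (mod 49)
3^2 ≡ 9 (mod 49)
3^3 ≡ 27 (mod 49)
3^6 ≡ 43 (mod 49)
3^7 ≡ 31 (mod 49)
3^14 ≡ 30 (mod 49)
3^21 ≡ 48 (mod 49)
3^42 ≡ 1 (mod 49) ✓
Therefore the multiplicative order of 3 modulo 49 is 42.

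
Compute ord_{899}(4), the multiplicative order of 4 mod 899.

70

The order of 4 must divide φ(899) = φ(29·31) = (29−1)·(31−1) = 28·30 = 840 = 2^3 · 3 · 5 · 7.
Divisors of 840: 1, 2, 3, 4, 5, 6, 7, 8, 10, 12, 14, 15, 20, 21, 24, 28, 30, 35, 40, 42, 56, 60, 70, 84, 105, 120, 140, 168, 210, 280, 420, 840.
Compute 4^d (mod 899) for the divisors d until we hit 1:
4^1 ≡ 4 (mod 899)
4^2 ≡ 16 (mod 899)
4^3 ≡ 64 (mod 899)
4^4 ≡ 256 (mod 899)
4^5 ≡ 125 (mod 899)
4^6 ≡ 500 (mod 899)
4^7 ≡ 202 (mod 899)
4^8 ≡ 808 (mod 899)
4^10 ≡ 342 (mod 899)
4^12 ≡ 78 (mod 899)
4^14 ≡ 349 (mod 899)
4^15 ≡ 497 (mod 899)
4^20 ≡ 94 (mod 899)
4^21 ≡ 376 (mod 899)
4^24 ≡ 690 (mod 899)
4^28 ≡ 436 (mod 899)
4^30 ≡ 683 (mod 899)
4^35 ≡ 869 (mod 899)
4^40 ≡ 745 (mod 899)
4^42 ≡ 233 (mod 899)
4^56 ≡ 407 (mod 899)
4^60 ≡ 807 (mod 899)
4^70 ≡ 1 (mod 899) ✓
Therefore the multiplicative order of 4 modulo 899 is 70.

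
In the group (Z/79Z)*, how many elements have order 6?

φ(79) = 79 − 1 = 78 = 2 · 3 · 13.
In a cyclic group of order 78, there are φ(d) elements of order d for each divisor d of 78, and zero for non-divisors.
6 = 2 · 3 divides 78, and φ(6) = 2.

2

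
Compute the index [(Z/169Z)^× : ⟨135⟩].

3

ord(135) | φ(169) = φ(13^2) = 13·(13−1) = 156 = 2^2 · 3 · 13.
Divisors of 156: 1, 2, 3, 4, 6, 12, 13, 26, 39, 52, 78, 156.
Check 135^d mod 169 for each divisor in increasing order:
135^1 ≡ 135
135^2 ≡ 142
135^3 ≡ 73
135^4 ≡ 53
135^6 ≡ 90
135^12 ≡ 157
135^13 ≡ 70
135^26 ≡ 168
135^39 ≡ 99
135^52 ≡ 1
Thus |⟨135⟩| = ord(135) = 52.
The index is φ(169) / ord(135) = 156 / 52 = 3.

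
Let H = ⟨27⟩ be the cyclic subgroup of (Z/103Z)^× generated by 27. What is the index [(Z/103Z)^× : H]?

3

By Lagrange's theorem, ord_103(27) divides φ(103) = 103 − 1 = 102 = 2 · 3 · 17.
Divisors of 102: 1, 2, 3, 6, 17, 34, 51, 102.
Check 27^d mod 103 for each divisor in increasing order:
27^1 ≡ 27
27^2 ≡ 8
27^3 ≡ 10
27^6 ≡ 100
27^17 ≡ 102
27^34 ≡ 1
Thus |⟨27⟩| = ord(27) = 34.
Index = |(Z/103Z)^×| / |⟨27⟩| = 102 / 34 = 3.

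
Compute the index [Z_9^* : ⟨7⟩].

ord(7) | φ(9) = φ(3^2) = 3·(3−1) = 6 = 2 · 3.
Divisors of 6: 1, 2, 3, 6.
Compute 7^d (mod 9) for the divisors d until we hit 1:
7^1 ≡ 7 (mod 9)
7^2 ≡ 4 (mod 9)
7^3 ≡ 1 (mod 9) ✓
Thus |⟨7⟩| = ord(7) = 3.
[(Z/9Z)^× : ⟨7⟩] = 6/3 = 2.

2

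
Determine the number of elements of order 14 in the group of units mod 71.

φ(71) = 71 − 1 = 70 = 2 · 5 · 7.
In a cyclic group of order 70, there are φ(d) elements of order d for each divisor d of 70, and zero for non-divisors.
14 = 2 · 7 divides 70, and φ(14) = 6.

6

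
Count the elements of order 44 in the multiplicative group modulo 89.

φ(89) = 89 − 1 = 88 = 2^3 · 11.
(Z/89Z)^× is cyclic (|G| = 88); a cyclic group of order m has exactly φ(d) elements of each order d | m, and none otherwise.
44 = 2^2 · 11 divides 88, and φ(44) = 20.

20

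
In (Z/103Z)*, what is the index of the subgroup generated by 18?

2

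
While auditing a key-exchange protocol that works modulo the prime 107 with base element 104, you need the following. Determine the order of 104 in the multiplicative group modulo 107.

106

By Lagrange's theorem, ord_107(104) divides φ(107) = 107 − 1 = 106 = 2 · 53.
Divisors of 106: 1, 2, 53, 106.
Check 104^d mod 107 for each divisor in increasing order:
104^1 ≡ 104
104^2 ≡ 9
104^53 ≡ 106
104^106 ≡ 1
The smallest such exponent is 106, so the order of 104 is 106.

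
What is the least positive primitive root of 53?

φ(53) = 53 − 1 = 52 = 2^2 · 13.
g is a primitive root iff g^(52/q) ≢ 1 (mod 53) for each prime q ∈ {2, 13}.
g = 2: 2^26 ≡ 52; 2^4 ≡ 16 — none is 1, so 2 is a primitive root.
Hence the least primitive root of 53 is 2.

2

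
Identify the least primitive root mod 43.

φ(43) = 43 − 1 = 42 = 2 · 3 · 7.
g is a primitive root iff g^(42/q) ≢ 1 (mod 43) for each prime q ∈ {2, 3, 7}.
g = 2: 2^21 ≡ 42; 2^14 ≡ 1 — hits 1, so not a primitive root.
g = 3: 3^21 ≡ 42; 3^14 ≡ 36; 3^6 ≡ 41 — none is 1, so 3 is a primitive root.
The smallest primitive root modulo 43 is 3.

3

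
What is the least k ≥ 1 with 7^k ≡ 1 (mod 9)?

3

ord(7) | φ(9) = φ(3^2) = 3·(3−1) = 6 = 2 · 3.
Divisors of 6: 1, 2, 3, 6.
Test each divisor d:
7^1 ≡ 7 (mod 9)
7^2 ≡ 4 (mod 9)
7^3 ≡ 1 (mod 9) ✓
The smallest such exponent is 3, so the order of 7 is 3.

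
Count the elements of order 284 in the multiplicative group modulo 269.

0

φ(269) = 269 − 1 = 268 = 2^2 · 67.
Since (Z/269Z)^× is cyclic of order 268, the number of elements of order d is φ(d) when d | 268 and 0 otherwise.
Here 268 is not a multiple of 284, so there are no elements of order 284.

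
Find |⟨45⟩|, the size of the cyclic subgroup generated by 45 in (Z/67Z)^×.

The order of 45 must divide φ(67) = 67 − 1 = 66 = 2 · 3 · 11.
Divisors of 66: 1, 2, 3, 6, 11, 22, 33, 66.
Compute 45^d (mod 67) for the divisors d until we hit 1:
45^1 ≡ 45 (mod 67)
45^2 ≡ 15 (mod 67)
45^3 ≡ 5 (mod 67)
45^6 ≡ 25 (mod 67)
45^11 ≡ 66 (mod 67)
45^22 ≡ 1 (mod 67) ✓
Therefore the multiplicative order of 45 modulo 67 is 22.

22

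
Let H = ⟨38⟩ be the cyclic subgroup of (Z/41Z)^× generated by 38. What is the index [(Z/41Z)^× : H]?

5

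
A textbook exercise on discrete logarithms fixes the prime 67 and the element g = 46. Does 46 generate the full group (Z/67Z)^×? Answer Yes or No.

Yes

φ(67) = 67 − 1 = 66 = 2 · 3 · 11.
An element g generates (Z/67Z)^× iff g^(66/q) ≢ 1 (mod 67) for each prime q ∈ {2, 3, 11}.
46^33 ≡ 66 (mod 67)  [q = 2: ≢ 1 ✓]
46^22 ≡ 29 (mod 67)  [q = 3: ≢ 1 ✓]
46^6 ≡ 24 (mod 67)  [q = 11: ≢ 1 ✓]
Every test exponent gives a nontrivial residue, hence 46 generates the full group.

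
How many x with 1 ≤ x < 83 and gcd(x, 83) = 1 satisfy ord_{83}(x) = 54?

0

φ(83) = 83 − 1 = 82 = 2 · 41.
Since (Z/83Z)^× is cyclic of order 82, the number of elements of order d is φ(d) when d | 82 and 0 otherwise.
Since 54 ∤ 82, the count is 0.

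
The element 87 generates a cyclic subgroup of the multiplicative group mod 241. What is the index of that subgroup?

By Lagrange's theorem, ord_241(87) divides φ(241) = 241 − 1 = 240 = 2^4 · 3 · 5.
Divisors of 240: 1, 2, 3, 4, 5, 6, 8, 10, 12, 15, 16, 20, 24, 30, 40, 48, 60, 80, 120, 240.
Evaluate successive powers at the divisors of 240:
87^1 ≡ 87
87^2 ≡ 98
87^3 ≡ 91
87^4 ≡ 205
87^5 ≡ 1
The order of 87 is 5, so the subgroup it generates has 5 elements.
The index is φ(241) / ord(87) = 240 / 5 = 48.

48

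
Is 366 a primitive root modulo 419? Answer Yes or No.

No

φ(419) = 419 − 1 = 418 = 2 · 11 · 19.
366 is a primitive root mod 419 iff 366^(φ(419)/q) ≢ 1 for every prime q | φ(419), i.e. q ∈ {2, 11, 19}.
366^209 ≡ 1 (mod 419)  [q = 2: ≡ 1 ✗]
366^38 ≡ 169 (mod 419)  [q = 11: ≢ 1 ✓]
366^22 ≡ 379 (mod 419)  [q = 19: ≢ 1 ✓]
The check at q = 2 fails, so 366 generates a proper subgroup.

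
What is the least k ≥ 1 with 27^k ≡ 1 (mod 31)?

10

The order of 27 must divide φ(31) = 31 − 1 = 30 = 2 · 3 · 5.
Divisors of 30: 1, 2, 3, 5, 6, 10, 15, 30.
Check 27^d mod 31 for each divisor in increasing order:
27^1 ≡ 27
27^2 ≡ 16
27^3 ≡ 29
27^5 ≡ 30
27^6 ≡ 4
27^10 ≡ 1
So ord_31(27) = 10.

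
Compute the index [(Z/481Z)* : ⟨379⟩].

The order of 379 must divide φ(481) = φ(13·37) = (13−1)·(37−1) = 12·36 = 432 = 2^4 · 3^3.
Divisors of 432: 1, 2, 3, 4, 6, 8, 9, 12, 16, 18, 24, 27, 36, 48, 54, 72, 108, 144, 216, 432.
Test each divisor d:
379^1 ≡ 379 (mod 481)
379^2 ≡ 303 (mod 481)
379^3 ≡ 359 (mod 481)
379^4 ≡ 419 (mod 481)
379^6 ≡ 454 (mod 481)
379^8 ≡ 477 (mod 481)
379^9 ≡ 408 (mod 481)
379^12 ≡ 248 (mod 481)
379^16 ≡ 16 (mod 481)
379^18 ≡ 38 (mod 481)
379^24 ≡ 417 (mod 481)
379^27 ≡ 112 (mod 481)
379^36 ≡ 1 (mod 481) ✓
The order of 379 is 36, so the subgroup it generates has 36 elements.
[(Z/481Z)^× : ⟨379⟩] = 432/36 = 12.

12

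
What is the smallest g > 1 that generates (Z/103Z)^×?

5

φ(103) = 103 − 1 = 102 = 2 · 3 · 17.
g is a primitive root iff g^(102/q) ≢ 1 (mod 103) for each prime q ∈ {2, 3, 17}.
g = 2: 2^51 ≡ 1 — hits 1, so not a primitive root.
g = 3: 3^51 ≡ 102; 3^34 ≡ 1 — hits 1, so not a primitive root.
g = 4: 4^51 ≡ 1 — hits 1, so not a primitive root.
g = 5: 5^51 ≡ 102; 5^34 ≡ 56; 5^6 ≡ 72 — none is 1, so 5 is a primitive root.
Hence the least primitive root of 103 is 5.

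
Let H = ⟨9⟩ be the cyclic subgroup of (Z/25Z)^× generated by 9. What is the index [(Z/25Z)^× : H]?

ord(9) | φ(25) = φ(5^2) = 5·(5−1) = 20 = 2^2 · 5.
Divisors of 20: 1, 2, 4, 5, 10, 20.
Check 9^d mod 25 for each divisor in increasing order:
9^1 ≡ 9 (mod 25)
9^2 ≡ 6 (mod 25)
9^4 ≡ 11 (mod 25)
9^5 ≡ 24 (mod 25)
9^10 ≡ 1 (mod 25) ✓
So ord_25(9) = 10, hence |⟨9⟩| = 10.
The index is φ(25) / ord(9) = 20 / 10 = 2.

2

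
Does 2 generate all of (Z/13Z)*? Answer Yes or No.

Yes

φ(13) = 13 − 1 = 12 = 2^2 · 3.
An element g generates (Z/13Z)^× iff g^(12/q) ≢ 1 (mod 13) for each prime q ∈ {2, 3}.
2^6 ≡ 12 (mod 13)  [q = 2: ≢ 1 ✓]
2^4 ≡ 3 (mod 13)  [q = 3: ≢ 1 ✓]
All checks pass, so 2 has order 12 and is a primitive root modulo 13.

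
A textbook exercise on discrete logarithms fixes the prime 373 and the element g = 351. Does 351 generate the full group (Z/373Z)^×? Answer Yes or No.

φ(373) = 373 − 1 = 372 = 2^2 · 3 · 31.
Test 351^(372/q) mod 373 for each prime factor q of 372:
351^186 ≡ 1 (mod 373)  [q = 2: ≡ 1 ✗]
351^124 ≡ 1 (mod 373)  [q = 3: ≡ 1 ✗]
351^12 ≡ 236 (mod 373)  [q = 31: ≢ 1 ✓]
The check at q = 2 fails, so 351 generates a proper subgroup.

No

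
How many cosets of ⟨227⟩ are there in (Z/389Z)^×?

ord(227) | φ(389) = 389 − 1 = 388 = 2^2 · 97.
Divisors of 388: 1, 2, 4, 97, 194, 388.
Check 227^d mod 389 for each divisor in increasing order:
227^1 ≡ 227 (mod 389)
227^2 ≡ 181 (mod 389)
227^4 ≡ 85 (mod 389)
227^97 ≡ 274 (mod 389)
227^194 ≡ 388 (mod 389)
227^388 ≡ 1 (mod 389) ✓
The order of 227 is 388, so the subgroup it generates has 388 elements.
Index = |(Z/389Z)^×| / |⟨227⟩| = 388 / 388 = 1.

1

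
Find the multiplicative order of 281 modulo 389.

388

The order of 281 must divide φ(389) = 389 − 1 = 388 = 2^2 · 97.
Divisors of 388: 1, 2, 4, 97, 194, 388.
Compute 281^d (mod 389) for the divisors d until we hit 1:
281^1 ≡ 281 (mod 389)
281^2 ≡ 383 (mod 389)
281^4 ≡ 36 (mod 389)
281^97 ≡ 115 (mod 389)
281^194 ≡ 388 (mod 389)
281^388 ≡ 1 (mod 389) ✓
So ord_389(281) = 388.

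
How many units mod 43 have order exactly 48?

φ(43) = 43 − 1 = 42 = 2 · 3 · 7.
In a cyclic group of order 42, there are φ(d) elements of order d for each divisor d of 42, and zero for non-divisors.
Here 42 is not a multiple of 48, so there are no elements of order 48.

0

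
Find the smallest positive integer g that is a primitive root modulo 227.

2

φ(227) = 227 − 1 = 226 = 2 · 113.
Test candidates g = 2, 3, … against the prime factors q ∈ {2, 113} of φ(227): g is a generator iff g^(226/q) ≢ 1 for every such q.
g = 2: 2^113 ≡ 226; 2^2 ≡ 4 — none is 1, so 2 is a primitive root.
Hence the least primitive root of 227 is 2.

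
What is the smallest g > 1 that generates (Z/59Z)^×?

2

φ(59) = 59 − 1 = 58 = 2 · 29.
Test candidates g = 2, 3, … against the prime factors q ∈ {2, 29} of φ(59): g is a generator iff g^(58/q) ≢ 1 for every such q.
g = 2: 2^29 ≡ 58; 2^2 ≡ 4 — none is 1, so 2 is a primitive root.
The smallest primitive root modulo 59 is 2.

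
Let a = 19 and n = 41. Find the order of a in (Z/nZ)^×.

The order of 19 must divide φ(41) = 41 − 1 = 40 = 2^3 · 5.
Divisors of 40: 1, 2, 4, 5, 8, 10, 20, 40.
Compute 19^d (mod 41) for the divisors d until we hit 1:
19^1 ≡ 19 (mod 41)
19^2 ≡ 33 (mod 41)
19^4 ≡ 23 (mod 41)
19^5 ≡ 27 (mod 41)
19^8 ≡ 37 (mod 41)
19^10 ≡ 32 (mod 41)
19^20 ≡ 40 (mod 41)
19^40 ≡ 1 (mod 41) ✓
Hence ord(19) = 40.

40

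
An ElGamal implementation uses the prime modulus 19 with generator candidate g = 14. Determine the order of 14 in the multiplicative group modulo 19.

18

Since 14 ∈ (Z/19Z)^×, its order divides φ(19) = 19 − 1 = 18 = 2 · 3^2.
Divisors of 18: 1, 2, 3, 6, 9, 18.
Check 14^d mod 19 for each divisor in increasing order:
14^1 ≡ 14 (mod 19)
14^2 ≡ 6 (mod 19)
14^3 ≡ 8 (mod 19)
14^6 ≡ 7 (mod 19)
14^9 ≡ 18 (mod 19)
14^18 ≡ 1 (mod 19) ✓
Hence ord(14) = 18.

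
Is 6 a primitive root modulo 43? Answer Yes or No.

No

φ(43) = 43 − 1 = 42 = 2 · 3 · 7.
An element g generates (Z/43Z)^× iff g^(42/q) ≢ 1 (mod 43) for each prime q ∈ {2, 3, 7}.
6^21 ≡ 1 (mod 43)  [q = 2: ≡ 1 ✗]
6^14 ≡ 36 (mod 43)  [q = 3: ≢ 1 ✓]
6^6 ≡ 1 (mod 43)  [q = 7: ≡ 1 ✗]
The check at q = 2 fails, so 6 generates a proper subgroup.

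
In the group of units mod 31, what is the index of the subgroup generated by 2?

6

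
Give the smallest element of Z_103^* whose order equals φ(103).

φ(103) = 103 − 1 = 102 = 2 · 3 · 17.
Test candidates g = 2, 3, … against the prime factors q ∈ {2, 3, 17} of φ(103): g is a generator iff g^(102/q) ≢ 1 for every such q.
g = 2: 2^51 ≡ 1 — hits 1, so not a primitive root.
g = 3: 3^51 ≡ 102; 3^34 ≡ 1 — hits 1, so not a primitive root.
g = 4: 4^51 ≡ 1 — hits 1, so not a primitive root.
g = 5: 5^51 ≡ 102; 5^34 ≡ 56; 5^6 ≡ 72 — none is 1, so 5 is a primitive root.
So 5 is the smallest generator of (Z/103Z)^×.

5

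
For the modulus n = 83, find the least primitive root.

φ(83) = 83 − 1 = 82 = 2 · 41.
g is a primitive root iff g^(82/q) ≢ 1 (mod 83) for each prime q ∈ {2, 41}.
g = 2: 2^41 ≡ 82; 2^2 ≡ 4 — none is 1, so 2 is a primitive root.
Hence the least primitive root of 83 is 2.

2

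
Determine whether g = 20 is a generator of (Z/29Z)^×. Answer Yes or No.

φ(29) = 29 − 1 = 28 = 2^2 · 7.
It suffices to check that the order of 20 is not a proper divisor of 28: compute 20^(28/q) for q ∈ {2, 7}.
20^14 ≡ 1 (mod 29)  [q = 2: ≡ 1 ✗]
20^4 ≡ 7 (mod 29)  [q = 7: ≢ 1 ✓]
Since 20^14 ≡ 1, the order of 20 divides 14 < 28, so 20 is not a primitive root.

No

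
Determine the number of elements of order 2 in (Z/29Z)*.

φ(29) = 29 − 1 = 28 = 2^2 · 7.
Since (Z/29Z)^× is cyclic of order 28, the number of elements of order d is φ(d) when d | 28 and 0 otherwise.
2 | 28, and φ(2) = 2 − 1 = 1.

1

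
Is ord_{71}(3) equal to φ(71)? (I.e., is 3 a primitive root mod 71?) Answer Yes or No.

φ(71) = 71 − 1 = 70 = 2 · 5 · 7.
Test 3^(70/q) mod 71 for each prime factor q of 70:
3^35 ≡ 1 (mod 71)  [q = 2: ≡ 1 ✗]
3^14 ≡ 54 (mod 71)  [q = 5: ≢ 1 ✓]
3^10 ≡ 48 (mod 71)  [q = 7: ≢ 1 ✓]
Since 3^35 ≡ 1, the order of 3 divides 35 < 70, so 3 is not a primitive root.

No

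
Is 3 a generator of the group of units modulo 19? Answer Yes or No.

Yes

φ(19) = 19 − 1 = 18 = 2 · 3^2.
3 is a primitive root mod 19 iff 3^(φ(19)/q) ≢ 1 for every prime q | φ(19), i.e. q ∈ {2, 3}.
3^9 ≡ 18 (mod 19)  [q = 2: ≢ 1 ✓]
3^6 ≡ 7 (mod 19)  [q = 3: ≢ 1 ✓]
Every test exponent gives a nontrivial residue, hence 3 generates the full group.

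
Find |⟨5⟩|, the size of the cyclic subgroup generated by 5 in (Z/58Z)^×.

14

Since 5 ∈ (Z/58Z)^×, its order divides φ(58) = φ(2)·φ(29) = 1·28 = 28 = 2^2 · 7.
Divisors of 28: 1, 2, 4, 7, 14, 28.
Evaluate successive powers at the divisors of 28:
5^1 ≡ 5
5^2 ≡ 25
5^4 ≡ 45
5^7 ≡ 57
5^14 ≡ 1
Therefore the multiplicative order of 5 modulo 58 is 14.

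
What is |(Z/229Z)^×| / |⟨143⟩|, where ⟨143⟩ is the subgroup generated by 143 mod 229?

3

Since 143 ∈ (Z/229Z)^×, its order divides φ(229) = 229 − 1 = 228 = 2^2 · 3 · 19.
Divisors of 228: 1, 2, 3, 4, 6, 12, 19, 38, 57, 76, 114, 228.
Compute 143^d (mod 229) for the divisors d until we hit 1:
143^1 ≡ 143
143^2 ≡ 68
143^3 ≡ 106
143^4 ≡ 44
143^6 ≡ 15
143^12 ≡ 225
143^19 ≡ 122
143^38 ≡ 228
143^57 ≡ 107
143^76 ≡ 1
The order of 143 is 76, so the subgroup it generates has 76 elements.
Index = |(Z/229Z)^×| / |⟨143⟩| = 228 / 76 = 3.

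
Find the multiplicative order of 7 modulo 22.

10

Since 7 ∈ (Z/22Z)^×, its order divides φ(22) = φ(2)·φ(11) = 1·10 = 10 = 2 · 5.
Divisors of 10: 1, 2, 5, 10.
Test each divisor d:
7^1 ≡ 7 (mod 22)
7^2 ≡ 5 (mod 22)
7^5 ≡ 21 (mod 22)
7^10 ≡ 1 (mod 22) ✓
Therefore the multiplicative order of 7 modulo 22 is 10.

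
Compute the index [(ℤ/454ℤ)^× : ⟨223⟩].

By Lagrange's theorem, ord_454(223) divides φ(454) = φ(2)·φ(227) = 1·226 = 226 = 2 · 113.
Divisors of 226: 1, 2, 113, 226.
Compute 223^d (mod 454) for the divisors d until we hit 1:
223^1 ≡ 223 (mod 454)
223^2 ≡ 243 (mod 454)
223^113 ≡ 453 (mod 454)
223^226 ≡ 1 (mod 454) ✓
So ord_454(223) = 226, hence |⟨223⟩| = 226.
The index is φ(454) / ord(223) = 226 / 226 = 1.

1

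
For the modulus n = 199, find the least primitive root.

3

φ(199) = 199 − 1 = 198 = 2 · 3^2 · 11.
g is a primitive root iff g^(198/q) ≢ 1 (mod 199) for each prime q ∈ {2, 3, 11}.
g = 2: 2^99 ≡ 1 — hits 1, so not a primitive root.
g = 3: 3^99 ≡ 198; 3^66 ≡ 106; 3^18 ≡ 125 — none is 1, so 3 is a primitive root.
The smallest primitive root modulo 199 is 3.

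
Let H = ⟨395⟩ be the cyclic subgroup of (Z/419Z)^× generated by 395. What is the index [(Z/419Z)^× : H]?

Since 395 ∈ (Z/419Z)^×, its order divides φ(419) = 419 − 1 = 418 = 2 · 11 · 19.
Divisors of 418: 1, 2, 11, 19, 22, 38, 209, 418.
Compute 395^d (mod 419) for the divisors d until we hit 1:
395^1 ≡ 395
395^2 ≡ 157
395^11 ≡ 49
395^19 ≡ 102
395^22 ≡ 306
395^38 ≡ 348
395^209 ≡ 1
Thus |⟨395⟩| = ord(395) = 209.
Index = |(Z/419Z)^×| / |⟨395⟩| = 418 / 209 = 2.

2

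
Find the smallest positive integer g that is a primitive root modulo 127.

3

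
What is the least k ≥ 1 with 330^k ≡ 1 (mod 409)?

136

Since 330 ∈ (Z/409Z)^×, its order divides φ(409) = 409 − 1 = 408 = 2^3 · 3 · 17.
Divisors of 408: 1, 2, 3, 4, 6, 8, 12, 17, 24, 34, 51, 68, 102, 136, 204, 408.
Check 330^d mod 409 for each divisor in increasing order:
330^1 ≡ 330 (mod 409)
330^2 ≡ 106 (mod 409)
330^3 ≡ 215 (mod 409)
330^4 ≡ 193 (mod 409)
330^6 ≡ 8 (mod 409)
330^8 ≡ 30 (mod 409)
330^12 ≡ 64 (mod 409)
330^17 ≡ 66 (mod 409)
330^24 ≡ 6 (mod 409)
330^34 ≡ 266 (mod 409)
330^51 ≡ 378 (mod 409)
330^68 ≡ 408 (mod 409)
330^102 ≡ 143 (mod 409)
330^136 ≡ 1 (mod 409) ✓
So ord_409(330) = 136.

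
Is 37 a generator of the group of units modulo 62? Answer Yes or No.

No

φ(62) = φ(2)·φ(31) = 1·30 = 30 = 2 · 3 · 5.
It suffices to check that the order of 37 is not a proper divisor of 30: compute 37^(30/q) for q ∈ {2, 3, 5}.
37^15 ≡ 61 (mod 62)  [q = 2: ≢ 1 ✓]
37^10 ≡ 25 (mod 62)  [q = 3: ≢ 1 ✓]
37^6 ≡ 1 (mod 62)  [q = 5: ≡ 1 ✗]
Since 37^6 ≡ 1, the order of 37 divides 6 < 30, so 37 is not a primitive root.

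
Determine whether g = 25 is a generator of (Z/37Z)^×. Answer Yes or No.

No

φ(37) = 37 − 1 = 36 = 2^2 · 3^2.
25 is a primitive root mod 37 iff 25^(φ(37)/q) ≢ 1 for every prime q | φ(37), i.e. q ∈ {2, 3}.
25^18 ≡ 1 (mod 37)  [q = 2: ≡ 1 ✗]
25^12 ≡ 26 (mod 37)  [q = 3: ≢ 1 ✓]
25^18 ≡ 1 shows ord(25) | 18, strictly less than φ(37); not a primitive root.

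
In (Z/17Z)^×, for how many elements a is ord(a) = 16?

8

φ(17) = 17 − 1 = 16 = 2^4.
In a cyclic group of order 16, there are φ(d) elements of order d for each divisor d of 16, and zero for non-divisors.
16 = 2^4 divides 16, and φ(16) = 8.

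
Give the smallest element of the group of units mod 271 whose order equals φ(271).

φ(271) = 271 − 1 = 270 = 2 · 3^3 · 5.
Test candidates g = 2, 3, … against the prime factors q ∈ {2, 3, 5} of φ(271): g is a generator iff g^(270/q) ≢ 1 for every such q.
g = 2: 2^135 ≡ 1 — hits 1, so not a primitive root.
g = 3: 3^135 ≡ 270; 3^90 ≡ 1 — hits 1, so not a primitive root.
g = 4: 4^135 ≡ 1 — hits 1, so not a primitive root.
g = 5: 5^135 ≡ 1 — hits 1, so not a primitive root.
g = 6: 6^135 ≡ 270; 6^90 ≡ 242; 6^54 ≡ 10 — none is 1, so 6 is a primitive root.
Hence the least primitive root of 271 is 6.

6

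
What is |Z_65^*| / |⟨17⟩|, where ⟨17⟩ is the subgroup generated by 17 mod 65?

4

ord(17) | φ(65) = φ(5·13) = (5−1)·(13−1) = 4·12 = 48 = 2^4 · 3.
Divisors of 48: 1, 2, 3, 4, 6, 8, 12, 16, 24, 48.
Check 17^d mod 65 for each divisor in increasing order:
17^1 ≡ 17
17^2 ≡ 29
17^3 ≡ 38
17^4 ≡ 61
17^6 ≡ 14
17^8 ≡ 16
17^12 ≡ 1
The order of 17 is 12, so the subgroup it generates has 12 elements.
The index is φ(65) / ord(17) = 48 / 12 = 4.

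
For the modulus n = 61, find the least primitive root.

2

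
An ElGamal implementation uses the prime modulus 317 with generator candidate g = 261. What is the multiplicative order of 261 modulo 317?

316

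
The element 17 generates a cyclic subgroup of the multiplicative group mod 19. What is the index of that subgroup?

2

Since 17 ∈ (Z/19Z)^×, its order divides φ(19) = 19 − 1 = 18 = 2 · 3^2.
Divisors of 18: 1, 2, 3, 6, 9, 18.
Compute 17^d (mod 19) for the divisors d until we hit 1:
17^1 ≡ 17 (mod 19)
17^2 ≡ 4 (mod 19)
17^3 ≡ 11 (mod 19)
17^6 ≡ 7 (mod 19)
17^9 ≡ 1 (mod 19) ✓
The order of 17 is 9, so the subgroup it generates has 9 elements.
[(Z/19Z)^× : ⟨17⟩] = 18/9 = 2.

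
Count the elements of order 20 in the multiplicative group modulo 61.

φ(61) = 61 − 1 = 60 = 2^2 · 3 · 5.
(Z/61Z)^× is cyclic (|G| = 60); a cyclic group of order m has exactly φ(d) elements of each order d | m, and none otherwise.
20 = 2^2 · 5 divides 60, and φ(20) = 8.

8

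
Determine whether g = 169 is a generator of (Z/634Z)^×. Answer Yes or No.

No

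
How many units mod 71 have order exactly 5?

4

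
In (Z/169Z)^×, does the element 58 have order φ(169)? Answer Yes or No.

Yes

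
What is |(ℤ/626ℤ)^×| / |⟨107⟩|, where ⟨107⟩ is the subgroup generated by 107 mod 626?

2

The order of 107 must divide φ(626) = φ(2)·φ(313) = 1·312 = 312 = 2^3 · 3 · 13.
Divisors of 312: 1, 2, 3, 4, 6, 8, 12, 13, 24, 26, 39, 52, 78, 104, 156, 312.
Check 107^d mod 626 for each divisor in increasing order:
107^1 ≡ 107 (mod 626)
107^2 ≡ 181 (mod 626)
107^3 ≡ 587 (mod 626)
107^4 ≡ 209 (mod 626)
107^6 ≡ 269 (mod 626)
107^8 ≡ 487 (mod 626)
107^12 ≡ 371 (mod 626)
107^13 ≡ 259 (mod 626)
107^24 ≡ 547 (mod 626)
107^26 ≡ 99 (mod 626)
107^39 ≡ 601 (mod 626)
107^52 ≡ 411 (mod 626)
107^78 ≡ 625 (mod 626)
107^104 ≡ 527 (mod 626)
107^156 ≡ 1 (mod 626) ✓
Thus |⟨107⟩| = ord(107) = 156.
[(Z/626Z)^× : ⟨107⟩] = 312/156 = 2.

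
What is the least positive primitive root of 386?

5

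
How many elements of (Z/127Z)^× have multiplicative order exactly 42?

12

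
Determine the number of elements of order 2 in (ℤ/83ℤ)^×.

φ(83) = 83 − 1 = 82 = 2 · 41.
In a cyclic group of order 82, there are φ(d) elements of order d for each divisor d of 82, and zero for non-divisors.
2 | 82, and φ(2) = 2 − 1 = 1.

1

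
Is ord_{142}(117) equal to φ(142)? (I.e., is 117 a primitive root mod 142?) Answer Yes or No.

φ(142) = φ(2)·φ(71) = 1·70 = 70 = 2 · 5 · 7.
It suffices to check that the order of 117 is not a proper divisor of 70: compute 117^(70/q) for q ∈ {2, 5, 7}.
117^35 ≡ 141 (mod 142)  [q = 2: ≢ 1 ✓]
117^14 ≡ 125 (mod 142)  [q = 5: ≢ 1 ✓]
117^10 ≡ 1 (mod 142)  [q = 7: ≡ 1 ✗]
Since 117^10 ≡ 1, the order of 117 divides 10 < 70, so 117 is not a primitive root.

No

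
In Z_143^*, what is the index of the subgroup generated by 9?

8

By Lagrange's theorem, ord_143(9) divides φ(143) = φ(11·13) = (11−1)·(13−1) = 10·12 = 120 = 2^3 · 3 · 5.
Divisors of 120: 1, 2, 3, 4, 5, 6, 8, 10, 12, 15, 20, 24, 30, 40, 60, 120.
Test each divisor d:
9^1 ≡ 9 (mod 143)
9^2 ≡ 81 (mod 143)
9^3 ≡ 14 (mod 143)
9^4 ≡ 126 (mod 143)
9^5 ≡ 133 (mod 143)
9^6 ≡ 53 (mod 143)
9^8 ≡ 3 (mod 143)
9^10 ≡ 100 (mod 143)
9^12 ≡ 92 (mod 143)
9^15 ≡ 1 (mod 143) ✓
The order of 9 is 15, so the subgroup it generates has 15 elements.
[(Z/143Z)^× : ⟨9⟩] = 120/15 = 8.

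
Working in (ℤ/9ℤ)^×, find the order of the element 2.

The order of 2 must divide φ(9) = φ(3^2) = 3·(3−1) = 6 = 2 · 3.
Divisors of 6: 1, 2, 3, 6.
Check 2^d mod 9 for each divisor in increasing order:
2^1 ≡ 2 (mod 9)
2^2 ≡ 4 (mod 9)
2^3 ≡ 8 (mod 9)
2^6 ≡ 1 (mod 9) ✓
Therefore the multiplicative order of 2 modulo 9 is 6.

6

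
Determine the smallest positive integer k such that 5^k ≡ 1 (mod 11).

ord(5) | φ(11) = 11 − 1 = 10 = 2 · 5.
Divisors of 10: 1, 2, 5, 10.
Compute 5^d (mod 11) for the divisors d until we hit 1:
5^1 ≡ 5 (mod 11)
5^2 ≡ 3 (mod 11)
5^5 ≡ 1 (mod 11) ✓
Hence ord(5) = 5.

5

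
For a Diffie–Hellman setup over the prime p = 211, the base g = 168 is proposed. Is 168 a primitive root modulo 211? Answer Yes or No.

No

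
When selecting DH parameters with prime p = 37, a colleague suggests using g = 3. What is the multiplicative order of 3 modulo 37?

ord(3) | φ(37) = 37 − 1 = 36 = 2^2 · 3^2.
Divisors of 36: 1, 2, 3, 4, 6, 9, 12, 18, 36.
Check 3^d mod 37 for each divisor in increasing order:
3^1 ≡ 3
3^2 ≡ 9
3^3 ≡ 27
3^4 ≡ 7
3^6 ≡ 26
3^9 ≡ 36
3^12 ≡ 10
3^18 ≡ 1
So ord_37(3) = 18.

18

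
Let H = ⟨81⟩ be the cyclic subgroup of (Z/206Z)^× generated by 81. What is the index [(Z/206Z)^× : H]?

Since 81 ∈ (Z/206Z)^×, its order divides φ(206) = φ(2)·φ(103) = 1·102 = 102 = 2 · 3 · 17.
Divisors of 102: 1, 2, 3, 6, 17, 34, 51, 102.
Evaluate successive powers at the divisors of 102:
81^1 ≡ 81 (mod 206)
81^2 ≡ 175 (mod 206)
81^3 ≡ 167 (mod 206)
81^6 ≡ 79 (mod 206)
81^17 ≡ 1 (mod 206) ✓
Thus |⟨81⟩| = ord(81) = 17.
Index = |(Z/206Z)^×| / |⟨81⟩| = 102 / 17 = 6.

6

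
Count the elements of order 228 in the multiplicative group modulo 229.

72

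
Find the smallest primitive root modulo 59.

2

φ(59) = 59 − 1 = 58 = 2 · 29.
Test candidates g = 2, 3, … against the prime factors q ∈ {2, 29} of φ(59): g is a generator iff g^(58/q) ≢ 1 for every such q.
g = 2: 2^29 ≡ 58; 2^2 ≡ 4 — none is 1, so 2 is a primitive root.
So 2 is the smallest generator of (Z/59Z)^×.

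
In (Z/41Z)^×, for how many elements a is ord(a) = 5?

4

φ(41) = 41 − 1 = 40 = 2^3 · 5.
In a cyclic group of order 40, there are φ(d) elements of order d for each divisor d of 40, and zero for non-divisors.
5 | 40, and φ(5) = 5 − 1 = 4.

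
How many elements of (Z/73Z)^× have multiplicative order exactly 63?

0

φ(73) = 73 − 1 = 72 = 2^3 · 3^2.
(Z/73Z)^× is cyclic (|G| = 72); a cyclic group of order m has exactly φ(d) elements of each order d | m, and none otherwise.
Here 72 is not a multiple of 63, so there are no elements of order 63.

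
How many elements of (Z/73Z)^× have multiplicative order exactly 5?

0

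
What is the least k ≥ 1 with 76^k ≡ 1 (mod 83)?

82

The order of 76 must divide φ(83) = 83 − 1 = 82 = 2 · 41.
Divisors of 82: 1, 2, 41, 82.
Test each divisor d:
76^1 ≡ 76
76^2 ≡ 49
76^41 ≡ 82
76^82 ≡ 1
So ord_83(76) = 82.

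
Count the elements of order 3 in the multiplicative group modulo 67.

2

φ(67) = 67 − 1 = 66 = 2 · 3 · 11.
In a cyclic group of order 66, there are φ(d) elements of order d for each divisor d of 66, and zero for non-divisors.
3 | 66, and φ(3) = 3 − 1 = 2.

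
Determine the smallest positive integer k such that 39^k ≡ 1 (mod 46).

By Lagrange's theorem, ord_46(39) divides φ(46) = φ(2)·φ(23) = 1·22 = 22 = 2 · 11.
Divisors of 22: 1, 2, 11, 22.
Evaluate successive powers at the divisors of 22:
39^1 ≡ 39 (mod 46)
39^2 ≡ 3 (mod 46)
39^11 ≡ 1 (mod 46) ✓
So ord_46(39) = 11.

11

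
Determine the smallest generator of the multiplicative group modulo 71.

7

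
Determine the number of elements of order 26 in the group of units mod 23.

0

φ(23) = 23 − 1 = 22 = 2 · 11.
Since (Z/23Z)^× is cyclic of order 22, the number of elements of order d is φ(d) when d | 22 and 0 otherwise.
Here 22 is not a multiple of 26, so there are no elements of order 26.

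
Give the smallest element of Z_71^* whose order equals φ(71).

7

φ(71) = 71 − 1 = 70 = 2 · 5 · 7.
g is a primitive root iff g^(70/q) ≢ 1 (mod 71) for each prime q ∈ {2, 5, 7}.
g = 2: 2^35 ≡ 1 — hits 1, so not a primitive root.
g = 3: 3^35 ≡ 1 — hits 1, so not a primitive root.
g = 4: 4^35 ≡ 1 — hits 1, so not a primitive root.
g = 5: 5^35 ≡ 1 — hits 1, so not a primitive root.
g = 6: 6^35 ≡ 1 — hits 1, so not a primitive root.
g = 7: 7^35 ≡ 70; 7^14 ≡ 54; 7^10 ≡ 45 — none is 1, so 7 is a primitive root.
Hence the least primitive root of 71 is 7.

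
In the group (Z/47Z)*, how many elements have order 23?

φ(47) = 47 − 1 = 46 = 2 · 23.
(Z/47Z)^× is cyclic (|G| = 46); a cyclic group of order m has exactly φ(d) elements of each order d | m, and none otherwise.
23 | 46, and φ(23) = 23 − 1 = 22.

22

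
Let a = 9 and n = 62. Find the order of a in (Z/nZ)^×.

The order of 9 must divide φ(62) = φ(2)·φ(31) = 1·30 = 30 = 2 · 3 · 5.
Divisors of 30: 1, 2, 3, 5, 6, 10, 15, 30.
Test each divisor d:
9^1 ≡ 9 (mod 62)
9^2 ≡ 19 (mod 62)
9^3 ≡ 47 (mod 62)
9^5 ≡ 25 (mod 62)
9^6 ≡ 39 (mod 62)
9^10 ≡ 5 (mod 62)
9^15 ≡ 1 (mod 62) ✓
The smallest such exponent is 15, so the order of 9 is 15.

15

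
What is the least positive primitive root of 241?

7

φ(241) = 241 − 1 = 240 = 2^4 · 3 · 5.
g is a primitive root iff g^(240/q) ≢ 1 (mod 241) for each prime q ∈ {2, 3, 5}.
g = 2: 2^120 ≡ 1 — hits 1, so not a primitive root.
g = 3: 3^120 ≡ 1 — hits 1, so not a primitive root.
g = 4: 4^120 ≡ 1 — hits 1, so not a primitive root.
g = 5: 5^120 ≡ 1 — hits 1, so not a primitive root.
g = 6: 6^120 ≡ 1 — hits 1, so not a primitive root.
g = 7: 7^120 ≡ 240; 7^80 ≡ 15; 7^48 ≡ 91 — none is 1, so 7 is a primitive root.
The smallest primitive root modulo 241 is 7.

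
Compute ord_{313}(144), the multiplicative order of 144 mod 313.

39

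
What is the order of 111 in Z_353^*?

By Lagrange's theorem, ord_353(111) divides φ(353) = 353 − 1 = 352 = 2^5 · 11.
Divisors of 352: 1, 2, 4, 8, 11, 16, 22, 32, 44, 88, 176, 352.
Evaluate successive powers at the divisors of 352:
111^1 ≡ 111 (mod 353)
111^2 ≡ 319 (mod 353)
111^4 ≡ 97 (mod 353)
111^8 ≡ 231 (mod 353)
111^11 ≡ 116 (mod 353)
111^16 ≡ 58 (mod 353)
111^22 ≡ 42 (mod 353)
111^32 ≡ 187 (mod 353)
111^44 ≡ 352 (mod 353)
111^88 ≡ 1 (mod 353) ✓
So ord_353(111) = 88.

88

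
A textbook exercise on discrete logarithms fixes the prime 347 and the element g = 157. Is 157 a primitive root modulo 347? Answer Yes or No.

No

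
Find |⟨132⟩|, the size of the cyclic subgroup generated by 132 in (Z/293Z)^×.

Since 132 ∈ (Z/293Z)^×, its order divides φ(293) = 293 − 1 = 292 = 2^2 · 73.
Divisors of 292: 1, 2, 4, 73, 146, 292.
Check 132^d mod 293 for each divisor in increasing order:
132^1 ≡ 132 (mod 293)
132^2 ≡ 137 (mod 293)
132^4 ≡ 17 (mod 293)
132^73 ≡ 292 (mod 293)
132^146 ≡ 1 (mod 293) ✓
Hence ord(132) = 146.

146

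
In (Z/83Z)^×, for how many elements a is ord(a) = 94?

φ(83) = 83 − 1 = 82 = 2 · 41.
Since (Z/83Z)^× is cyclic of order 82, the number of elements of order d is φ(d) when d | 82 and 0 otherwise.
Since 94 ∤ 82, the count is 0.

0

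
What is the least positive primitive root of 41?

φ(41) = 41 − 1 = 40 = 2^3 · 5.
g is a primitive root iff g^(40/q) ≢ 1 (mod 41) for each prime q ∈ {2, 5}.
g = 2: 2^20 ≡ 1 — hits 1, so not a primitive root.
g = 3: 3^20 ≡ 40; 3^8 ≡ 1 — hits 1, so not a primitive root.
g = 4: 4^20 ≡ 1 — hits 1, so not a primitive root.
g = 5: 5^20 ≡ 1 — hits 1, so not a primitive root.
g = 6: 6^20 ≡ 40; 6^8 ≡ 10 — none is 1, so 6 is a primitive root.
The smallest primitive root modulo 41 is 6.

6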